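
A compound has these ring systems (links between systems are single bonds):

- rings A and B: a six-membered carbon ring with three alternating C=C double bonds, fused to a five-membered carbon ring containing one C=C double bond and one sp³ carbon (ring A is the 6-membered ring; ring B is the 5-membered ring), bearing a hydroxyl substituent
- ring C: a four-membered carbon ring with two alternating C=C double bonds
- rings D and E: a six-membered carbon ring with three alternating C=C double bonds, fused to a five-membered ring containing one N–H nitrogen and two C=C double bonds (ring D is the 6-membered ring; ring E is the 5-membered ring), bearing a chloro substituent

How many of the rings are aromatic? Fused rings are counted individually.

Ring A has a continuous p-orbital overlap around the ring; 3 ring double bonds give 6 π electrons. That satisfies 4n+2 with n=1, so ring A is aromatic (benzene ring).
Ring B has one sp³ carbon, so it is not fully conjugated — not aromatic (cyclopentene ring).
Ring C has only sp² ring atoms; a planar conformation would have a fully conjugated π system of 4 electrons. But 4 = 4(1), which is 4n not 4n+2, so ring C is not aromatic (cyclobutadiene) — cyclobutadiene is antiaromatic and distorts to a rectangle.
Rings D and E form a fused bicyclic system (with one N–H) with 9 sp² atoms and 10 π electrons from ring double bonds plus a heteroatom lone pair. 10 = 4(2)+2, so the system is aromatic and both rings count as aromatic (indole).
Aromatic: A, D, E. Total: 3.

3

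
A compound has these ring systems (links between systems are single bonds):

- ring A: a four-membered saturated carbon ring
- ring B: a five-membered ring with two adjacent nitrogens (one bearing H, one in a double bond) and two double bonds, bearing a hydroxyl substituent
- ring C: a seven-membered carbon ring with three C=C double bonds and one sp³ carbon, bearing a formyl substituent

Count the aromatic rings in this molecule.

Ring A has only sp³ atoms, so it is not fully conjugated — not aromatic (cyclobutane).
Ring B has a continuous p-orbital overlap around the ring; 2 ring double bonds (4 π electrons) plus a heteroatom lone pair (2) give 6 π electrons. That satisfies 4n+2 with n=1, so ring B is aromatic (pyrazole).
Ring C has one sp³ carbon, so it is not fully conjugated — not aromatic (cycloheptatriene).
Aromatic: B. Total: 1.

1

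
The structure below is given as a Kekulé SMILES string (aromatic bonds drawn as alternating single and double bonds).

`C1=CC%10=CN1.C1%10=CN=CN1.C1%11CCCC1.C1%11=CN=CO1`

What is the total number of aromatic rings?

3

The SMILES encodes a five-membered ring of four carbons and one nitrogen bearing a hydrogen, with two C=C double bonds; a five-membered ring with nitrogens at positions 1 and 3 (one bearing H, one in a C=N bond) and two double bonds; a five-membered saturated carbon ring; a five-membered ring with an oxygen at position 1 and a nitrogen at position 3 (in a C=N bond), with two double bonds.
The 5-membered ring with one N–H is planar and fully conjugated; 2 ring double bonds (4 π electrons) plus a heteroatom lone pair (2) give 6 π electrons. 6 = 4(1)+2, so it is aromatic (pyrrole).
The 5-membered ring with two nitrogens (one N–H, one =N–) is fully conjugated (every ring atom contributes a p orbital); 2 ring double bonds (4 π electrons) plus a heteroatom lone pair (2) give 6 π electrons. 6 = 4(1)+2, so it is aromatic (imidazole).
The 5-membered ring has only sp³ atoms, so it is not fully conjugated — not aromatic (cyclopentane).
The 5-membered ring with one oxygen and one =N– has a continuous p-orbital overlap around the ring; 2 ring double bonds (4 π electrons) plus a heteroatom lone pair (2) give 6 π electrons. Since 6 = 4n+2 (n=1), it is aromatic (oxazole).
3 of the 4 rings are aromatic. Total: 3.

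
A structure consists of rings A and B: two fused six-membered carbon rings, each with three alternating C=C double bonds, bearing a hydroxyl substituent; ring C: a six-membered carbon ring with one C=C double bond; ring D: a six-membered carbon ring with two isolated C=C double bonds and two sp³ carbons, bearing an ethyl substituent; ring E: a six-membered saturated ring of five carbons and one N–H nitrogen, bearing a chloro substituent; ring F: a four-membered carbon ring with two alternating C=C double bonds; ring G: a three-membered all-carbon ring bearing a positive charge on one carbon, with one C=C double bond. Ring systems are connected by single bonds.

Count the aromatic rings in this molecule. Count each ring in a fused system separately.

3

Rings A and B form a fused bicyclic system with 10 sp² atoms and 10 π electrons from ring double bonds. 10 = 4(2)+2, so the system is aromatic and both rings count as aromatic (naphthalene).
Ring C has four sp³ carbons, so it is not fully conjugated — not aromatic (cyclohexene).
Ring D has two sp³ carbons, so it is not fully conjugated — not aromatic (1,4-cyclohexadiene).
Ring E has only sp³ atoms, so it is not fully conjugated — not aromatic (piperidine).
Ring F has only sp² ring atoms; a planar conformation would have a fully conjugated π system of 4 electrons. But 4 = 4(1), which is 4n not 4n+2, so ring F is not aromatic (cyclobutadiene) — cyclobutadiene is antiaromatic and distorts to a rectangle.
Ring G is planar and fully conjugated; 1 ring double bond (2 π electrons) plus the carbocation's empty p orbital (0, but keeps the ring conjugated) give 2 π electrons. That satisfies 4n+2 with n=0, so ring G is aromatic (cyclopropenyl cation).
Aromatic: A, B, G. Total: 3.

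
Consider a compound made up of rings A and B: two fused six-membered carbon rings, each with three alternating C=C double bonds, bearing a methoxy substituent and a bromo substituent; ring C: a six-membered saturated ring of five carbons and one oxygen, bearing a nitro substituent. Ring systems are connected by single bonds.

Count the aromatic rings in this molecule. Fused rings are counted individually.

Rings A and B form a fused bicyclic system with 10 sp² atoms and 10 π electrons from ring double bonds. 10 = 4(2)+2, so the system is aromatic and both rings count as aromatic (naphthalene).
Ring C has only sp³ atoms, so it is not fully conjugated — not aromatic (tetrahydropyran).
Aromatic: A, B. Total: 2.

2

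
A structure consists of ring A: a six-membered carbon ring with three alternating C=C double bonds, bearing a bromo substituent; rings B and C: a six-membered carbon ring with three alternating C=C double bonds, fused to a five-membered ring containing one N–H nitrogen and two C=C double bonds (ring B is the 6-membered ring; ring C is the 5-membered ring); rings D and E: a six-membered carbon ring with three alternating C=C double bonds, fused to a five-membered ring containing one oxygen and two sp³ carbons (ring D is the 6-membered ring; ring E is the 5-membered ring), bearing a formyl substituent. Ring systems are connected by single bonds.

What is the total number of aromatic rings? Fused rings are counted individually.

Ring A has a continuous p-orbital overlap around the ring; 3 ring double bonds give 6 π electrons. That satisfies 4n+2 with n=1, so ring A is aromatic (benzene).
Rings B and C form a fused bicyclic system (with one N–H) with 9 sp² atoms and 10 π electrons from ring double bonds plus a heteroatom lone pair. 10 = 4(2)+2, so the system is aromatic and both rings count as aromatic (indole).
Ring D is planar and fully conjugated; 3 ring double bonds give 6 π electrons. Since 6 = 4n+2 (n=1), ring D is aromatic (benzene ring).
Ring E has two sp³ carbons, so it is not fully conjugated — not aromatic (oxolane ring).
Aromatic: A, B, C, D. Total: 4.

4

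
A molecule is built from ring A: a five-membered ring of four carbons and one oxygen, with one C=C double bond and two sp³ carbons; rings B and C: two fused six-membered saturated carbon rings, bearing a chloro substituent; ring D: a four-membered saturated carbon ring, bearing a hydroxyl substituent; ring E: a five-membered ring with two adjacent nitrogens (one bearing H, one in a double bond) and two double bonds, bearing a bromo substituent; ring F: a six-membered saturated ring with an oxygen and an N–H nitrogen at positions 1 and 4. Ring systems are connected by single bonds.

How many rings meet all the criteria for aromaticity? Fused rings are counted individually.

1

Ring A has two sp³ carbons, so it is not fully conjugated — not aromatic (2,3-dihydrofuran).
Ring B has only sp³ atoms, so it is not fully conjugated — not aromatic (cyclohexane ring).
Ring C has only sp³ atoms, so it is not fully conjugated — not aromatic (cyclohexane ring).
Ring D has only sp³ atoms, so it is not fully conjugated — not aromatic (cyclobutane).
Ring E has a continuous p-orbital overlap around the ring; 2 ring double bonds (4 π electrons) plus a heteroatom lone pair (2) give 6 π electrons. Since 6 = 4n+2 (n=1), ring E is aromatic (pyrazole).
Ring F has only sp³ atoms, so it is not fully conjugated — not aromatic (morpholine).
Aromatic: E. Total: 1.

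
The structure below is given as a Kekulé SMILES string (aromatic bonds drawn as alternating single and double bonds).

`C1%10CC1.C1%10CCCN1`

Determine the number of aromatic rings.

0

The SMILES encodes a three-membered saturated carbon ring; a five-membered saturated ring of four carbons and one N–H nitrogen.
The 3-membered ring has only sp³ atoms, so it is not fully conjugated — not aromatic (cyclopropane).
The 5-membered ring with one N–H has only sp³ atoms, so it is not fully conjugated — not aromatic (pyrrolidine).
None of the rings are aromatic. Total: 0.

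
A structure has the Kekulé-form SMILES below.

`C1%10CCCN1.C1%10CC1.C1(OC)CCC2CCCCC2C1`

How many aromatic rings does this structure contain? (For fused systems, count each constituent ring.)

The SMILES encodes a five-membered saturated ring of four carbons and one N–H nitrogen; a three-membered saturated carbon ring; two fused six-membered saturated carbon rings.
The 5-membered ring with one N–H has only sp³ atoms, so it is not fully conjugated — not aromatic (pyrrolidine).
The 3-membered ring has only sp³ atoms, so it is not fully conjugated — not aromatic (cyclopropane).
The 6-membered ring has only sp³ atoms, so it is not fully conjugated — not aromatic (cyclohexane ring).
The second 6-membered ring has only sp³ atoms, so it is not fully conjugated — not aromatic (cyclohexane ring).
None of the rings are aromatic. Total: 0.

0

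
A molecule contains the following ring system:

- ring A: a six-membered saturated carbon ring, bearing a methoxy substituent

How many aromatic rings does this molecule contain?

Ring A has only sp³ atoms, so it is not fully conjugated — not aromatic (cyclohexane).

0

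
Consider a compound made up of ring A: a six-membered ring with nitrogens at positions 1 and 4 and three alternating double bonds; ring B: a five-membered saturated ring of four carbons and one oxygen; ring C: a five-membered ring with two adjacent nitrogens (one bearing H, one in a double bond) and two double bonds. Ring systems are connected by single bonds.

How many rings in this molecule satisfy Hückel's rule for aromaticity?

Ring A has a continuous p-orbital overlap around the ring; 3 ring double bonds give 6 π electrons. That satisfies 4n+2 with n=1, so ring A is aromatic (pyrazine).
Ring B has only sp³ atoms, so it is not fully conjugated — not aromatic (tetrahydrofuran).
Ring C is planar and fully conjugated; 2 ring double bonds (4 π electrons) plus a heteroatom lone pair (2) give 6 π electrons. That satisfies 4n+2 with n=1, so ring C is aromatic (pyrazole).
Aromatic: A, C. Total: 2.

2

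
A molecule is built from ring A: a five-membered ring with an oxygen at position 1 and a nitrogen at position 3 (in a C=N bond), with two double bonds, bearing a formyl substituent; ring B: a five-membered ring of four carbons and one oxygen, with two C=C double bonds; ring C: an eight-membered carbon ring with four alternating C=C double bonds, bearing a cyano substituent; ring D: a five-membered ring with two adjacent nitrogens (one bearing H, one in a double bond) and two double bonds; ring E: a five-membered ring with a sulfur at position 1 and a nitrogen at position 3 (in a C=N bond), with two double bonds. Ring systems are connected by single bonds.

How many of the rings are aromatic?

4

Ring A has a continuous p-orbital overlap around the ring; 2 ring double bonds (4 π electrons) plus a heteroatom lone pair (2) give 6 π electrons. Since 6 = 4n+2 (n=1), ring A is aromatic (oxazole).
Ring B has a continuous p-orbital overlap around the ring; 2 ring double bonds (4 π electrons) plus a heteroatom lone pair (2) give 6 π electrons. Since 6 = 4n+2 (n=1), ring B is aromatic (furan).
Ring C has only sp² ring atoms; a planar conformation would have a fully conjugated π system of 8 electrons. But 8 = 4(2), which is 4n not 4n+2, so ring C is not aromatic (cyclooctatetraene) — cyclooctatetraene distorts into a non-planar tub to avoid antiaromaticity.
Ring D has a continuous p-orbital overlap around the ring; 2 ring double bonds (4 π electrons) plus a heteroatom lone pair (2) give 6 π electrons. Since 6 = 4n+2 (n=1), ring D is aromatic (pyrazole).
Ring E has a continuous p-orbital overlap around the ring; 2 ring double bonds (4 π electrons) plus a heteroatom lone pair (2) give 6 π electrons. Since 6 = 4n+2 (n=1), ring E is aromatic (thiazole).
Aromatic: A, B, D, E. Total: 4.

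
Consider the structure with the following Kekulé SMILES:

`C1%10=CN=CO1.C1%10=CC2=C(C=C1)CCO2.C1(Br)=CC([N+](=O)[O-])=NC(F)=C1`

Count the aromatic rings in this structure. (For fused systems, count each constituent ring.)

The SMILES encodes a five-membered ring with an oxygen at position 1 and a nitrogen at position 3 (in a C=N bond), with two double bonds; a six-membered carbon ring with three alternating C=C double bonds, fused to a five-membered ring containing one oxygen and two sp³ carbons; a six-membered ring of five carbons and one nitrogen with three alternating double bonds.
The 5-membered ring with one oxygen and one =N– is planar and fully conjugated; 2 ring double bonds (4 π electrons) plus a heteroatom lone pair (2) give 6 π electrons. That satisfies 4n+2 with n=1, so it is aromatic (oxazole).
The 6-membered ring is planar and fully conjugated; 3 ring double bonds give 6 π electrons. 6 = 4(1)+2, so it is aromatic (benzene ring).
The 5-membered ring with one oxygen has two sp³ carbons, so it is not fully conjugated — not aromatic (oxolane ring).
The 6-membered ring with one nitrogen is planar and fully conjugated; 3 ring double bonds give 6 π electrons. 6 = 4(1)+2, so it is aromatic (pyridine).
3 of the 4 rings are aromatic. Total: 3.

3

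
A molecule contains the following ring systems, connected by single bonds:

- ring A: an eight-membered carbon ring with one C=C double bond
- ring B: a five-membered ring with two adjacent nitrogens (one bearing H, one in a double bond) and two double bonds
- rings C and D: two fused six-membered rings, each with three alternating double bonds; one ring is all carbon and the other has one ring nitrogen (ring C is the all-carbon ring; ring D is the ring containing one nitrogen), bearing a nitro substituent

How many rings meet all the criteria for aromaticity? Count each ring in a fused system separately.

3

Ring A has six sp³ carbons, so it is not fully conjugated — not aromatic (cyclooctene).
Ring B is fully conjugated (every ring atom contributes a p orbital); 2 ring double bonds (4 π electrons) plus a heteroatom lone pair (2) give 6 π electrons. Since 6 = 4n+2 (n=1), ring B is aromatic (pyrazole).
Rings C and D form a fused bicyclic system (with one nitrogen) with 10 sp² atoms and 10 π electrons from ring double bonds. 10 = 4(2)+2, so the system is aromatic and both rings count as aromatic (quinoline).
Aromatic: B, C, D. Total: 3.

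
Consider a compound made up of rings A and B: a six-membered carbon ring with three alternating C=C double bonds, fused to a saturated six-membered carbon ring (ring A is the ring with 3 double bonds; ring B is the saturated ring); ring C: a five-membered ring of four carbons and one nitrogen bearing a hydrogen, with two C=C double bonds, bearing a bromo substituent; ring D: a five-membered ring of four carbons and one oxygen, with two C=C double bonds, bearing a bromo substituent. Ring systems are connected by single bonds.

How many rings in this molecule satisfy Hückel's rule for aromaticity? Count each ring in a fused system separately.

3

Ring A is planar and fully conjugated; 3 ring double bonds give 6 π electrons. That satisfies 4n+2 with n=1, so ring A is aromatic (benzene ring).
Ring B has four sp³ carbons, so it is not fully conjugated — not aromatic (cyclohexane ring).
Ring C is fully conjugated (every ring atom contributes a p orbital); 2 ring double bonds (4 π electrons) plus a heteroatom lone pair (2) give 6 π electrons. That satisfies 4n+2 with n=1, so ring C is aromatic (pyrrole).
Ring D is fully conjugated (every ring atom contributes a p orbital); 2 ring double bonds (4 π electrons) plus a heteroatom lone pair (2) give 6 π electrons. That satisfies 4n+2 with n=1, so ring D is aromatic (furan).
Aromatic: A, C, D. Total: 3.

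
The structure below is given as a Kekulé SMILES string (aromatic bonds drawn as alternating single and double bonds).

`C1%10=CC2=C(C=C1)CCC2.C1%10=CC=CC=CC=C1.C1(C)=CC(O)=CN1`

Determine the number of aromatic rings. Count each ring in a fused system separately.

2

The SMILES encodes a six-membered carbon ring with three alternating C=C double bonds, fused to a saturated five-membered carbon ring; an eight-membered carbon ring with four alternating C=C double bonds; a five-membered ring of four carbons and one nitrogen bearing a hydrogen, with two C=C double bonds.
The 6-membered ring is planar and fully conjugated; 3 ring double bonds give 6 π electrons. That satisfies 4n+2 with n=1, so it is aromatic (benzene ring).
The 5-membered ring has three sp³ carbons, so it is not fully conjugated — not aromatic (cyclopentane ring).
The 8-membered ring has only sp² ring atoms; a planar conformation would have a fully conjugated π system of 8 electrons. But 8 = 4(2), which is 4n not 4n+2, so it is not aromatic (cyclooctatetraene) — cyclooctatetraene distorts into a non-planar tub to avoid antiaromaticity.
The 5-membered ring with one N–H is planar and fully conjugated; 2 ring double bonds (4 π electrons) plus a heteroatom lone pair (2) give 6 π electrons. 6 = 4(1)+2, so it is aromatic (pyrrole).
2 of the 4 rings are aromatic. Total: 2.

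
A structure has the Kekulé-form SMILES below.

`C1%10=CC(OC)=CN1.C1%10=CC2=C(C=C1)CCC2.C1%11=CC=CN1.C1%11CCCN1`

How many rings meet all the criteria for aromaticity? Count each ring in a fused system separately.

3

The SMILES encodes a five-membered ring of four carbons and one nitrogen bearing a hydrogen, with two C=C double bonds; a six-membered carbon ring with three alternating C=C double bonds, fused to a saturated five-membered carbon ring; a five-membered ring of four carbons and one nitrogen bearing a hydrogen, with two C=C double bonds; a five-membered saturated ring of four carbons and one N–H nitrogen.
The 5-membered ring with one N–H is planar and fully conjugated; 2 ring double bonds (4 π electrons) plus a heteroatom lone pair (2) give 6 π electrons. That satisfies 4n+2 with n=1, so it is aromatic (pyrrole).
The 6-membered ring has a continuous p-orbital overlap around the ring; 3 ring double bonds give 6 π electrons. That satisfies 4n+2 with n=1, so it is aromatic (benzene ring).
The 5-membered ring has three sp³ carbons, so it is not fully conjugated — not aromatic (cyclopentane ring).
The second 5-membered ring with one N–H is fully conjugated (every ring atom contributes a p orbital); 2 ring double bonds (4 π electrons) plus a heteroatom lone pair (2) give 6 π electrons. That satisfies 4n+2 with n=1, so it is aromatic (pyrrole).
The third 5-membered ring with one N–H has only sp³ atoms, so it is not fully conjugated — not aromatic (pyrrolidine).
3 of the 5 rings are aromatic. Total: 3.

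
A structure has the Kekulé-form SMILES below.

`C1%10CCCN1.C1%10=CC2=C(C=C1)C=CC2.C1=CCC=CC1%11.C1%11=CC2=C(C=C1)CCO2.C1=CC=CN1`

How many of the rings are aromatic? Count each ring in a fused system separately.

The SMILES encodes a five-membered saturated ring of four carbons and one N–H nitrogen; a six-membered carbon ring with three alternating C=C double bonds, fused to a five-membered carbon ring containing one C=C double bond and one sp³ carbon; a six-membered carbon ring with two isolated C=C double bonds and two sp³ carbons; a six-membered carbon ring with three alternating C=C double bonds, fused to a five-membered ring containing one oxygen and two sp³ carbons; a five-membered ring of four carbons and one nitrogen bearing a hydrogen, with two C=C double bonds.
The 5-membered ring with one N–H has only sp³ atoms, so it is not fully conjugated — not aromatic (pyrrolidine).
The 6-membered ring is fully conjugated (every ring atom contributes a p orbital); 3 ring double bonds give 6 π electrons. Since 6 = 4n+2 (n=1), it is aromatic (benzene ring).
The 5-membered ring has one sp³ carbon, so it is not fully conjugated — not aromatic (cyclopentene ring).
The second 6-membered ring has two sp³ carbons, so it is not fully conjugated — not aromatic (1,4-cyclohexadiene).
The third 6-membered ring is fully conjugated (every ring atom contributes a p orbital); 3 ring double bonds give 6 π electrons. Since 6 = 4n+2 (n=1), it is aromatic (benzene ring).
The 5-membered ring with one oxygen has two sp³ carbons, so it is not fully conjugated — not aromatic (oxolane ring).
The second 5-membered ring with one N–H has a continuous p-orbital overlap around the ring; 2 ring double bonds (4 π electrons) plus a heteroatom lone pair (2) give 6 π electrons. 6 = 4(1)+2, so it is aromatic (pyrrole).
3 of the 7 rings are aromatic. Total: 3.

3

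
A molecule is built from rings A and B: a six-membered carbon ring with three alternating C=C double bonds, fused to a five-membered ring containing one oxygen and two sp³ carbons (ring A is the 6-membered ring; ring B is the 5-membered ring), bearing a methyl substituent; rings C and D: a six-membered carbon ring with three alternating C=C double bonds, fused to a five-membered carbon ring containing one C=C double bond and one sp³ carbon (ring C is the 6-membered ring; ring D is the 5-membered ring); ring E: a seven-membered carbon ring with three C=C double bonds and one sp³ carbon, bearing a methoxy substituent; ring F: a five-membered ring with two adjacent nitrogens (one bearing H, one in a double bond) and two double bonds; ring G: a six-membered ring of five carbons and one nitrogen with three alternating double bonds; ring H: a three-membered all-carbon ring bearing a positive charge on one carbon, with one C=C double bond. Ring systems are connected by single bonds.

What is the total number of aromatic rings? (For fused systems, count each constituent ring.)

5

Ring A has a continuous p-orbital overlap around the ring; 3 ring double bonds give 6 π electrons. That satisfies 4n+2 with n=1, so ring A is aromatic (benzene ring).
Ring B has two sp³ carbons, so it is not fully conjugated — not aromatic (oxolane ring).
Ring C is fully conjugated (every ring atom contributes a p orbital); 3 ring double bonds give 6 π electrons. Since 6 = 4n+2 (n=1), ring C is aromatic (benzene ring).
Ring D has one sp³ carbon, so it is not fully conjugated — not aromatic (cyclopentene ring).
Ring E has one sp³ carbon, so it is not fully conjugated — not aromatic (cycloheptatriene).
Ring F is fully conjugated (every ring atom contributes a p orbital); 2 ring double bonds (4 π electrons) plus a heteroatom lone pair (2) give 6 π electrons. Since 6 = 4n+2 (n=1), ring F is aromatic (pyrazole).
Ring G is planar and fully conjugated; 3 ring double bonds give 6 π electrons. Since 6 = 4n+2 (n=1), ring G is aromatic (pyridine).
Ring H is planar and fully conjugated; 1 ring double bond (2 π electrons) plus the carbocation's empty p orbital (0, but keeps the ring conjugated) give 2 π electrons. Since 2 = 4n+2 (n=0), ring H is aromatic (cyclopropenyl cation).
Aromatic: A, C, F, G, H. Total: 5.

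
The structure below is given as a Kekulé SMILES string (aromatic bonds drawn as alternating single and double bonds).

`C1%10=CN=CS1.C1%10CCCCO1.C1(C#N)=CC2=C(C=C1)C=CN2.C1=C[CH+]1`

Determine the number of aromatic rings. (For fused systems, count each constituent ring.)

The SMILES encodes a five-membered ring with a sulfur at position 1 and a nitrogen at position 3 (in a C=N bond), with two double bonds; a six-membered saturated ring of five carbons and one oxygen; a six-membered carbon ring with three alternating C=C double bonds, fused to a five-membered ring containing one N–H nitrogen and two C=C double bonds; a three-membered all-carbon ring bearing a positive charge on one carbon, with one C=C double bond.
The 5-membered ring with one sulfur and one =N– has a continuous p-orbital overlap around the ring; 2 ring double bonds (4 π electrons) plus a heteroatom lone pair (2) give 6 π electrons. Since 6 = 4n+2 (n=1), it is aromatic (thiazole).
The 6-membered ring with one oxygen has only sp³ atoms, so it is not fully conjugated — not aromatic (tetrahydropyran).
The fused 6/5-membered bicyclic (with one N–H) is a single π system with 9 sp² atoms and 10 π electrons from ring double bonds plus a heteroatom lone pair. 10 = 4(2)+2, so the system is aromatic and both rings count as aromatic (indole).
The 3-membered ring is planar and fully conjugated; 1 ring double bond (2 π electrons) plus the carbocation's empty p orbital (0, but keeps the ring conjugated) give 2 π electrons. Since 2 = 4n+2 (n=0), it is aromatic (cyclopropenyl cation).
4 of the 5 rings are aromatic. Total: 4.

4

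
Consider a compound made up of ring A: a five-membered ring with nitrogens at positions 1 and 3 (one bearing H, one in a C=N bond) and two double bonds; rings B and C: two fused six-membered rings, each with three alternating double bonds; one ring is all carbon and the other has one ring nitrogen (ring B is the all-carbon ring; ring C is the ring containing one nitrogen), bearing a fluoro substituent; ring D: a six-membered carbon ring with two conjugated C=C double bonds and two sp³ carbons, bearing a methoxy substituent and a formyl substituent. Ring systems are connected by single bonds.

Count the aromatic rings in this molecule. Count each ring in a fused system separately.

3

Ring A is fully conjugated (every ring atom contributes a p orbital); 2 ring double bonds (4 π electrons) plus a heteroatom lone pair (2) give 6 π electrons. 6 = 4(1)+2, so ring A is aromatic (imidazole).
Rings B and C form a fused bicyclic system (with one nitrogen) with 10 sp² atoms and 10 π electrons from ring double bonds. 10 = 4(2)+2, so the system is aromatic and both rings count as aromatic (quinoline).
Ring D has two sp³ carbons, so it is not fully conjugated — not aromatic (1,3-cyclohexadiene).
Aromatic: A, B, C. Total: 3.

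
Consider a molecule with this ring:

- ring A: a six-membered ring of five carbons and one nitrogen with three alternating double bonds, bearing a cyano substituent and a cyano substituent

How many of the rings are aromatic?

1

Ring A has a continuous p-orbital overlap around the ring; 3 ring double bonds give 6 π electrons. That satisfies 4n+2 with n=1, so ring A is aromatic (pyridine).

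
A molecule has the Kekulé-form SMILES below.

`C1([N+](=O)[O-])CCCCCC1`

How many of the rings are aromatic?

0

The SMILES encodes a seven-membered saturated carbon ring.
The 7-membered ring has only sp³ atoms, so it is not fully conjugated — not aromatic (cycloheptane).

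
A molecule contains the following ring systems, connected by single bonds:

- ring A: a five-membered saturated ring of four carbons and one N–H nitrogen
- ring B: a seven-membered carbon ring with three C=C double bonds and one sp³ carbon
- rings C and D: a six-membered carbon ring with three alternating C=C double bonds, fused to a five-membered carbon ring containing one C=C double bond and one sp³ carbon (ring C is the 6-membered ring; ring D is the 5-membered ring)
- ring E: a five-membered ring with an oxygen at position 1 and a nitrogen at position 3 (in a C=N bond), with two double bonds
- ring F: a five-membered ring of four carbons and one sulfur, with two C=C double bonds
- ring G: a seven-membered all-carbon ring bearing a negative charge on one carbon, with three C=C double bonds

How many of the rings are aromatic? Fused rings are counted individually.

3

Ring A has only sp³ atoms, so it is not fully conjugated — not aromatic (pyrrolidine).
Ring B has one sp³ carbon, so it is not fully conjugated — not aromatic (cycloheptatriene).
Ring C is planar and fully conjugated; 3 ring double bonds give 6 π electrons. 6 = 4(1)+2, so ring C is aromatic (benzene ring).
Ring D has one sp³ carbon, so it is not fully conjugated — not aromatic (cyclopentene ring).
Ring E is planar and fully conjugated; 2 ring double bonds (4 π electrons) plus a heteroatom lone pair (2) give 6 π electrons. 6 = 4(1)+2, so ring E is aromatic (oxazole).
Ring F is planar and fully conjugated; 2 ring double bonds (4 π electrons) plus a heteroatom lone pair (2) give 6 π electrons. That satisfies 4n+2 with n=1, so ring F is aromatic (thiophene).
Ring G has only sp² ring atoms; a planar conformation would have a fully conjugated π system of 8 electrons. But 8 = 4(2), which is 4n not 4n+2, so ring G is not aromatic (cycloheptatrienyl anion).
Aromatic: C, E, F. Total: 3.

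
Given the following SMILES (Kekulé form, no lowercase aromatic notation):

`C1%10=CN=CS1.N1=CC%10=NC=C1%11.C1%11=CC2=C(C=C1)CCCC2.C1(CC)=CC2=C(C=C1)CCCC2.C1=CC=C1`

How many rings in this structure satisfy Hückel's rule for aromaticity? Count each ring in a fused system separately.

4

The SMILES encodes a five-membered ring with a sulfur at position 1 and a nitrogen at position 3 (in a C=N bond), with two double bonds; a six-membered ring with nitrogens at positions 1 and 4 and three alternating double bonds; a six-membered carbon ring with three alternating C=C double bonds, fused to a saturated six-membered carbon ring; a six-membered carbon ring with three alternating C=C double bonds, fused to a saturated six-membered carbon ring; a four-membered carbon ring with two alternating C=C double bonds.
The 5-membered ring with one sulfur and one =N– is fully conjugated (every ring atom contributes a p orbital); 2 ring double bonds (4 π electrons) plus a heteroatom lone pair (2) give 6 π electrons. 6 = 4(1)+2, so it is aromatic (thiazole).
The 6-membered ring with two nitrogens (1,4) is fully conjugated (every ring atom contributes a p orbital); 3 ring double bonds give 6 π electrons. That satisfies 4n+2 with n=1, so it is aromatic (pyrazine).
The 6-membered ring is fully conjugated (every ring atom contributes a p orbital); 3 ring double bonds give 6 π electrons. 6 = 4(1)+2, so it is aromatic (benzene ring).
The second 6-membered ring has four sp³ carbons, so it is not fully conjugated — not aromatic (cyclohexane ring).
The third 6-membered ring is fully conjugated (every ring atom contributes a p orbital); 3 ring double bonds give 6 π electrons. 6 = 4(1)+2, so it is aromatic (benzene ring).
The fourth 6-membered ring has four sp³ carbons, so it is not fully conjugated — not aromatic (cyclohexane ring).
The 4-membered ring has only sp² ring atoms; a planar conformation would have a fully conjugated π system of 4 electrons. But 4 = 4(1), which is 4n not 4n+2, so it is not aromatic (cyclobutadiene) — cyclobutadiene is antiaromatic and distorts to a rectangle.
4 of the 7 rings are aromatic. Total: 4.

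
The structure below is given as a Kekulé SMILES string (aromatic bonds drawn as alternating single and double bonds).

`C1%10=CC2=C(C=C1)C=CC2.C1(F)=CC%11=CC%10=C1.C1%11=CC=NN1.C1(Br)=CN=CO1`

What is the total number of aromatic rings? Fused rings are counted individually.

4

The SMILES encodes a six-membered carbon ring with three alternating C=C double bonds, fused to a five-membered carbon ring containing one C=C double bond and one sp³ carbon; a six-membered carbon ring with three alternating C=C double bonds; a five-membered ring with two adjacent nitrogens (one bearing H, one in a double bond) and two double bonds; a five-membered ring with an oxygen at position 1 and a nitrogen at position 3 (in a C=N bond), with two double bonds.
The 6-membered ring has a continuous p-orbital overlap around the ring; 3 ring double bonds give 6 π electrons. 6 = 4(1)+2, so it is aromatic (benzene ring).
The 5-membered ring has one sp³ carbon, so it is not fully conjugated — not aromatic (cyclopentene ring).
The second 6-membered ring has a continuous p-orbital overlap around the ring; 3 ring double bonds give 6 π electrons. Since 6 = 4n+2 (n=1), it is aromatic (benzene).
The 5-membered ring with two adjacent nitrogens (one N–H, one =N–) is fully conjugated (every ring atom contributes a p orbital); 2 ring double bonds (4 π electrons) plus a heteroatom lone pair (2) give 6 π electrons. Since 6 = 4n+2 (n=1), it is aromatic (pyrazole).
The 5-membered ring with one oxygen and one =N– is planar and fully conjugated; 2 ring double bonds (4 π electrons) plus a heteroatom lone pair (2) give 6 π electrons. That satisfies 4n+2 with n=1, so it is aromatic (oxazole).
4 of the 5 rings are aromatic. Total: 4.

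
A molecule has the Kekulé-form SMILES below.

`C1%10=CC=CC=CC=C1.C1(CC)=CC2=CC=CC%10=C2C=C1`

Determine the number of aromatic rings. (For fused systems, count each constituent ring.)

The SMILES encodes an eight-membered carbon ring with four alternating C=C double bonds; two fused six-membered carbon rings, each with three alternating C=C double bonds.
The 8-membered ring has only sp² ring atoms; a planar conformation would have a fully conjugated π system of 8 electrons. But 8 = 4(2), which is 4n not 4n+2, so it is not aromatic (cyclooctatetraene) — cyclooctatetraene distorts into a non-planar tub to avoid antiaromaticity.
The fused 6/6-membered bicyclic is a single π system with 10 sp² atoms and 10 π electrons from ring double bonds. 10 = 4(2)+2, so the system is aromatic and both rings count as aromatic (naphthalene).
2 of the 3 rings are aromatic. Total: 2.

2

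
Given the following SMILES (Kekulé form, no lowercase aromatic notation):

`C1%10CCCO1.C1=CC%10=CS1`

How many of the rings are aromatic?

1

The SMILES encodes a five-membered saturated ring of four carbons and one oxygen; a five-membered ring of four carbons and one sulfur, with two C=C double bonds.
The 5-membered ring with one oxygen has only sp³ atoms, so it is not fully conjugated — not aromatic (tetrahydrofuran).
The 5-membered ring with one sulfur has a continuous p-orbital overlap around the ring; 2 ring double bonds (4 π electrons) plus a heteroatom lone pair (2) give 6 π electrons. Since 6 = 4n+2 (n=1), it is aromatic (thiophene).
1 of the 2 rings is aromatic. Total: 1.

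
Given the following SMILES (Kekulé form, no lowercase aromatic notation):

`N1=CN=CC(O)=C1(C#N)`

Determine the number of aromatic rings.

The SMILES encodes a six-membered ring with nitrogens at positions 1 and 3 and three alternating double bonds.
The 6-membered ring with two nitrogens (1,3) is fully conjugated (every ring atom contributes a p orbital); 3 ring double bonds give 6 π electrons. That satisfies 4n+2 with n=1, so it is aromatic (pyrimidine).

1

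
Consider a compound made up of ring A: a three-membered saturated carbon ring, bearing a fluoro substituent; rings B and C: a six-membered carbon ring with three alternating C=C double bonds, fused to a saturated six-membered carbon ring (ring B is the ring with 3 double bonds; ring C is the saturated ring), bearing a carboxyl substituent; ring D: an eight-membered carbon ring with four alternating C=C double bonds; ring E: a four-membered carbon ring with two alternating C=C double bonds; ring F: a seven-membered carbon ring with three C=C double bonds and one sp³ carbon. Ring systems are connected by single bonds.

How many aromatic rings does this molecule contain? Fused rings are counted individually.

Ring A has only sp³ atoms, so it is not fully conjugated — not aromatic (cyclopropane).
Ring B is fully conjugated (every ring atom contributes a p orbital); 3 ring double bonds give 6 π electrons. That satisfies 4n+2 with n=1, so ring B is aromatic (benzene ring).
Ring C has four sp³ carbons, so it is not fully conjugated — not aromatic (cyclohexane ring).
Ring D has only sp² ring atoms; a planar conformation would have a fully conjugated π system of 8 electrons. But 8 = 4(2), which is 4n not 4n+2, so ring D is not aromatic (cyclooctatetraene) — cyclooctatetraene distorts into a non-planar tub to avoid antiaromaticity.
Ring E has only sp² ring atoms; a planar conformation would have a fully conjugated π system of 4 electrons. But 4 = 4(1), which is 4n not 4n+2, so ring E is not aromatic (cyclobutadiene) — cyclobutadiene is antiaromatic and distorts to a rectangle.
Ring F has one sp³ carbon, so it is not fully conjugated — not aromatic (cycloheptatriene).
Aromatic: B. Total: 1.

1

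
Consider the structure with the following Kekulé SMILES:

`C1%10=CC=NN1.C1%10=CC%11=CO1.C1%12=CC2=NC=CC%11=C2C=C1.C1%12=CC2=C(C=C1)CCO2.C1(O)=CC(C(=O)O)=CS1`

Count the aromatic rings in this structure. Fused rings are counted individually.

6

The SMILES encodes a five-membered ring with two adjacent nitrogens (one bearing H, one in a double bond) and two double bonds; a five-membered ring of four carbons and one oxygen, with two C=C double bonds; two fused six-membered rings, each with three alternating double bonds; one ring is all carbon and the other has one ring nitrogen; a six-membered carbon ring with three alternating C=C double bonds, fused to a five-membered ring containing one oxygen and two sp³ carbons; a five-membered ring of four carbons and one sulfur, with two C=C double bonds.
The 5-membered ring with two adjacent nitrogens (one N–H, one =N–) has a continuous p-orbital overlap around the ring; 2 ring double bonds (4 π electrons) plus a heteroatom lone pair (2) give 6 π electrons. Since 6 = 4n+2 (n=1), it is aromatic (pyrazole).
The 5-membered ring with one oxygen is planar and fully conjugated; 2 ring double bonds (4 π electrons) plus a heteroatom lone pair (2) give 6 π electrons. That satisfies 4n+2 with n=1, so it is aromatic (furan).
The fused 6/6-membered bicyclic (with one nitrogen) is a single π system with 10 sp² atoms and 10 π electrons from ring double bonds. 10 = 4(2)+2, so the system is aromatic and both rings count as aromatic (quinoline).
The 6-membered ring has a continuous p-orbital overlap around the ring; 3 ring double bonds give 6 π electrons. 6 = 4(1)+2, so it is aromatic (benzene ring).
The second 5-membered ring with one oxygen has two sp³ carbons, so it is not fully conjugated — not aromatic (oxolane ring).
The 5-membered ring with one sulfur is fully conjugated (every ring atom contributes a p orbital); 2 ring double bonds (4 π electrons) plus a heteroatom lone pair (2) give 6 π electrons. That satisfies 4n+2 with n=1, so it is aromatic (thiophene).
6 of the 7 rings are aromatic. Total: 6.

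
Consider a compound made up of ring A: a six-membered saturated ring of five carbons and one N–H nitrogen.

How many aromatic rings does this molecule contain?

0

Ring A has only sp³ atoms, so it is not fully conjugated — not aromatic (piperidine).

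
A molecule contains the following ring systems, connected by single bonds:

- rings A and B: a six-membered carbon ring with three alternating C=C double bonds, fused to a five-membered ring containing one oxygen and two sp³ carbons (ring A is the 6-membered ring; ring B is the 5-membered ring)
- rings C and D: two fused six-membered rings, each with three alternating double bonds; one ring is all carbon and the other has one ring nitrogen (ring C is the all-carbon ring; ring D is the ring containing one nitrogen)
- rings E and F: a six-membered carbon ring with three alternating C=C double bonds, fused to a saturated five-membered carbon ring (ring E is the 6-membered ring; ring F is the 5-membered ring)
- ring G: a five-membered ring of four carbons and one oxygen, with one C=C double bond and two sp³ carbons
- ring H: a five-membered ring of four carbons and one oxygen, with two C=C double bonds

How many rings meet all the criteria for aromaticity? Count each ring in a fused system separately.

Ring A is planar and fully conjugated; 3 ring double bonds give 6 π electrons. That satisfies 4n+2 with n=1, so ring A is aromatic (benzene ring).
Ring B has two sp³ carbons, so it is not fully conjugated — not aromatic (oxolane ring).
Rings C and D form a fused bicyclic system (with one nitrogen) with 10 sp² atoms and 10 π electrons from ring double bonds. 10 = 4(2)+2, so the system is aromatic and both rings count as aromatic (quinoline).
Ring E is planar and fully conjugated; 3 ring double bonds give 6 π electrons. Since 6 = 4n+2 (n=1), ring E is aromatic (benzene ring).
Ring F has three sp³ carbons, so it is not fully conjugated — not aromatic (cyclopentane ring).
Ring G has two sp³ carbons, so it is not fully conjugated — not aromatic (2,3-dihydrofuran).
Ring H is fully conjugated (every ring atom contributes a p orbital); 2 ring double bonds (4 π electrons) plus a heteroatom lone pair (2) give 6 π electrons. 6 = 4(1)+2, so ring H is aromatic (furan).
Aromatic: A, C, D, E, H. Total: 5.

5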